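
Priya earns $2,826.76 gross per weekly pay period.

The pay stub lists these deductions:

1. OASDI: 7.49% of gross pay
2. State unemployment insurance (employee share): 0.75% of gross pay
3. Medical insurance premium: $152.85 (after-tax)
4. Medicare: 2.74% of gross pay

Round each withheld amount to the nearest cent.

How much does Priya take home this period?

Medicare: $2,826.76 × 0.0274 = $77.45
State unemployment insurance (employee share): $2,826.76 × 0.0075 = $21.20
OASDI: $2,826.76 × 0.0749 = $211.72
Medical insurance premium: $152.85
Total deductions = $77.45 + $21.20 + $211.72 + $152.85 = $463.22
Net pay = $2,826.76 − $463.22 = $2,363.54

$2,363.54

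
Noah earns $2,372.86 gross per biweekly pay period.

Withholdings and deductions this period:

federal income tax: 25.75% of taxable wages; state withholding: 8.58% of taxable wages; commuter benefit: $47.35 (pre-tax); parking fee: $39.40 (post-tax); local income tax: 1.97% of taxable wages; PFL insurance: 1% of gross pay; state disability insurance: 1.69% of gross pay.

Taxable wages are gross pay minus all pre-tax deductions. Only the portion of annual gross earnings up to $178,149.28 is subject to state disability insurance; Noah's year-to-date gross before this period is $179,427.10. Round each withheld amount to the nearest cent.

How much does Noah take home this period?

$1,418.22

Commuter benefit: $47.35
Taxable wages = $2,372.86 − $47.35 = $2,325.51
Local income tax: $2,325.51 × 0.0197 = $45.81
State withholding: $2,325.51 × 0.0858 = $199.53
Federal income tax: $2,325.51 × 0.2575 = $598.82
PFL insurance: $2,372.86 × 0.01 = $23.73
State disability insurance: annual cap $178,149.28 already reached (YTD $179,427.10), so $0.00
Parking fee: $39.40
Total deductions = $47.35 + $45.81 + $199.53 + $598.82 + $23.73 + $0.00 + $39.40 = $954.64
Net pay = $2,372.86 − $954.64 = $1,418.22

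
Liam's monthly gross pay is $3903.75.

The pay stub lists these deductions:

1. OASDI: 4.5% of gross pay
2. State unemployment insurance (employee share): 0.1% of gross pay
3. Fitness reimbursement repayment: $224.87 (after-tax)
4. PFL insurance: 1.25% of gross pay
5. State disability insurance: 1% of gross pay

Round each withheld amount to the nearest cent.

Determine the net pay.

State unemployment insurance (employee share): $3903.75 × 0.001 = $3.90
OASDI: $3903.75 × 0.045 = $175.67
PFL insurance: $3903.75 × 0.0125 = $48.80
State disability insurance: $3903.75 × 0.01 = $39.04
Fitness reimbursement repayment: $224.87
Total deductions = $3.90 + $175.67 + $48.80 + $39.04 + $224.87 = $492.28
Net pay = $3903.75 − $492.28 = $3411.47

$3411.47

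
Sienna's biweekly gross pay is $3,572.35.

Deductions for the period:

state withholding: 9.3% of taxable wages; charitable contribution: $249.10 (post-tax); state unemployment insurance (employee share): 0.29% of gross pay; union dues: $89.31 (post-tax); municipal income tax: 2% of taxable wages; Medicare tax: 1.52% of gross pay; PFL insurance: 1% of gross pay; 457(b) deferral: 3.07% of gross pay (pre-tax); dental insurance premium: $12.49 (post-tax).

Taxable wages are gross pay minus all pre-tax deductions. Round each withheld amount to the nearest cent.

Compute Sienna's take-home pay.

$2,620.12

457(b) deferral: $3,572.35 × 0.0307 = $109.67
Taxable wages = $3,572.35 − $109.67 = $3,462.68
State withholding: $3,462.68 × 0.093 = $322.03
Municipal income tax: $3,462.68 × 0.02 = $69.25
State unemployment insurance (employee share): $3,572.35 × 0.0029 = $10.36
Medicare tax: $3,572.35 × 0.0152 = $54.30
PFL insurance: $3,572.35 × 0.01 = $35.72
Union dues: $89.31
Dental insurance premium: $12.49
Charitable contribution: $249.10
Total deductions = $109.67 + $322.03 + $69.25 + $10.36 + $54.30 + $35.72 + $89.31 + $12.49 + $249.10 = $952.23
Net pay = $3,572.35 − $952.23 = $2,620.12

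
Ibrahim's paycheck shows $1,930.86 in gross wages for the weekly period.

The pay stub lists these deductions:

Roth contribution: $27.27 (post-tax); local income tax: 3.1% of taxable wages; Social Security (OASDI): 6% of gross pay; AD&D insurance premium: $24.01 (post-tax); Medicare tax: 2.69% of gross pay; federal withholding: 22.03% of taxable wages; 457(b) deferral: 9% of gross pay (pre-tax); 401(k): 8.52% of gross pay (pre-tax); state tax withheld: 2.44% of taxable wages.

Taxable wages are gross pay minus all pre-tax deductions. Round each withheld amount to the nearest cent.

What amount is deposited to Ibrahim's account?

$934.43

457(b) deferral: $1,930.86 × 0.09 = $173.78
401(k): $1,930.86 × 0.0852 = $164.51
Pre-tax total = $173.78 + $164.51 = $338.29
Taxable wages = $1,930.86 − $338.29 = $1,592.57
State tax withheld: $1,592.57 × 0.0244 = $38.86
Federal withholding: $1,592.57 × 0.2203 = $350.84
Local income tax: $1,592.57 × 0.031 = $49.37
Social Security (OASDI): $1,930.86 × 0.06 = $115.85
Medicare tax: $1,930.86 × 0.0269 = $51.94
AD&D insurance premium: $24.01
Roth contribution: $27.27
Total deductions = $173.78 + $164.51 + $38.86 + $350.84 + $49.37 + $115.85 + $51.94 + $24.01 + $27.27 = $996.43
Net pay = $1,930.86 − $996.43 = $934.43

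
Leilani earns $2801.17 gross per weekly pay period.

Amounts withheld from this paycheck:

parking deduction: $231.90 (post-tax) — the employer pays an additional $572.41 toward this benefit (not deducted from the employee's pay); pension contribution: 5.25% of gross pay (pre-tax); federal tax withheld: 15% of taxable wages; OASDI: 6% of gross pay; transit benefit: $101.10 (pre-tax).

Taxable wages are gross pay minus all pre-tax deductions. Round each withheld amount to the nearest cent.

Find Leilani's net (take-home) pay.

$1770.09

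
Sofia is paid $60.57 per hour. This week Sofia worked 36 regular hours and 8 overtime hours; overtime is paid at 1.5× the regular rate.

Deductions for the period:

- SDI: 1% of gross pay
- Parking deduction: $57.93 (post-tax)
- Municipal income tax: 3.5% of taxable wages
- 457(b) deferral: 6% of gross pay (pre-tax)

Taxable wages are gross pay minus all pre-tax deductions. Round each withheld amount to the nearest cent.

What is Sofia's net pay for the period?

Regular pay: 36 × $60.57 = $2,180.52
Overtime pay: 8 × $60.57 × 1.5 = $726.84
Gross pay = $2,180.52 + $726.84 = $2,907.36
457(b) deferral: $2,907.36 × 0.06 = $174.44
Taxable wages = $2,907.36 − $174.44 = $2,732.92
Municipal income tax: $2,732.92 × 0.035 = $95.65
SDI: $2,907.36 × 0.01 = $29.07
Parking deduction: $57.93
Total deductions = $174.44 + $95.65 + $29.07 + $57.93 = $357.09
Net pay = $2,907.36 − $357.09 = $2,550.27

$2,550.27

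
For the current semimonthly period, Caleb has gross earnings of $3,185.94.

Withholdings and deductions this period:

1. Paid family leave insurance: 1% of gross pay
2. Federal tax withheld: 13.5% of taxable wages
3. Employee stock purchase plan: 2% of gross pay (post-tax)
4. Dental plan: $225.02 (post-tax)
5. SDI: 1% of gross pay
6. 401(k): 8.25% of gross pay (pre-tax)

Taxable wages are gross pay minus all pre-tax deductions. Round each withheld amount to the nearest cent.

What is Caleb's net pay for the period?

$2,176.02

401(k): $3,185.94 × 0.0825 = $262.84
Taxable wages = $3,185.94 − $262.84 = $2,923.10
Federal tax withheld: $2,923.10 × 0.135 = $394.62
SDI: $3,185.94 × 0.01 = $31.86
Paid family leave insurance: $3,185.94 × 0.01 = $31.86
Dental plan: $225.02
Employee stock purchase plan: $3,185.94 × 0.02 = $63.72
Total deductions = $262.84 + $394.62 + $31.86 + $31.86 + $225.02 + $63.72 = $1,009.92
Net pay = $3,185.94 − $1,009.92 = $2,176.02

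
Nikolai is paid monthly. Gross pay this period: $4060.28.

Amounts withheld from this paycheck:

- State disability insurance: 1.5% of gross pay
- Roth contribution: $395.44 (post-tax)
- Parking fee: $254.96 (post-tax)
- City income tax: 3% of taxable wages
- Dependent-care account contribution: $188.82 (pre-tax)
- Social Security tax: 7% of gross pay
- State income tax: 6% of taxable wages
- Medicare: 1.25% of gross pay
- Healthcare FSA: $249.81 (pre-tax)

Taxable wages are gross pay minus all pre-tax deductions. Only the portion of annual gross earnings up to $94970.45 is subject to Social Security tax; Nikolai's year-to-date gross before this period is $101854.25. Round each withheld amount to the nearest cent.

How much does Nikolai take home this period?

Dependent-care account contribution: $188.82
Healthcare FSA: $249.81
Pre-tax total = $188.82 + $249.81 = $438.63
Taxable wages = $4060.28 − $438.63 = $3621.65
State income tax: $3621.65 × 0.06 = $217.30
City income tax: $3621.65 × 0.03 = $108.65
Medicare: $4060.28 × 0.0125 = $50.75
Social Security tax: annual cap $94970.45 already reached (YTD $101854.25), so $0.00
State disability insurance: $4060.28 × 0.015 = $60.90
Parking fee: $254.96
Roth contribution: $395.44
Total deductions = $188.82 + $249.81 + $217.30 + $108.65 + $50.75 + $0.00 + $60.90 + $254.96 + $395.44 = $1526.63
Net pay = $4060.28 − $1526.63 = $2533.65

$2533.65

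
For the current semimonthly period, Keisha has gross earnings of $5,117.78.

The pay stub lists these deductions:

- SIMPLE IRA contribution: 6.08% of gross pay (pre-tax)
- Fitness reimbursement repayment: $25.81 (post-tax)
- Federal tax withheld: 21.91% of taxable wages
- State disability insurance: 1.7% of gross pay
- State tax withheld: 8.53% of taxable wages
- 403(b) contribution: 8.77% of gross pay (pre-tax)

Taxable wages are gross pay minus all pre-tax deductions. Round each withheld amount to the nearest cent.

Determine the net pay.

403(b) contribution: $5,117.78 × 0.0877 = $448.83
SIMPLE IRA contribution: $5,117.78 × 0.0608 = $311.16
Pre-tax total = $448.83 + $311.16 = $759.99
Taxable wages = $5,117.78 − $759.99 = $4,357.79
Federal tax withheld: $4,357.79 × 0.2191 = $954.79
State tax withheld: $4,357.79 × 0.0853 = $371.72
State disability insurance: $5,117.78 × 0.017 = $87.00
Fitness reimbursement repayment: $25.81
Total deductions = $448.83 + $311.16 + $954.79 + $371.72 + $87.00 + $25.81 = $2,199.31
Net pay = $5,117.78 − $2,199.31 = $2,918.47

$2,918.47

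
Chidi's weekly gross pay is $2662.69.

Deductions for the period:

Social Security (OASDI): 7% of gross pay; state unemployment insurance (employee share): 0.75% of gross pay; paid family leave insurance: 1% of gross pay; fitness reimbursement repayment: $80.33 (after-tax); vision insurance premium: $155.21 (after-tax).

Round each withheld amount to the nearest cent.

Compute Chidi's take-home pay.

Paid family leave insurance: $2662.69 × 0.01 = $26.63
State unemployment insurance (employee share): $2662.69 × 0.0075 = $19.97
Social Security (OASDI): $2662.69 × 0.07 = $186.39
Fitness reimbursement repayment: $80.33
Vision insurance premium: $155.21
Total deductions = $26.63 + $19.97 + $186.39 + $80.33 + $155.21 = $468.53
Net pay = $2662.69 − $468.53 = $2194.16

$2194.16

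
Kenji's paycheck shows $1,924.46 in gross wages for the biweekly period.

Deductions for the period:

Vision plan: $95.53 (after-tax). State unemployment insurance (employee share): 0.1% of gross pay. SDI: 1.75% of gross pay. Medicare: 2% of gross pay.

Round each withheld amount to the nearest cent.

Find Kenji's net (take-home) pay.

SDI: $1,924.46 × 0.0175 = $33.68
Medicare: $1,924.46 × 0.02 = $38.49
State unemployment insurance (employee share): $1,924.46 × 0.001 = $1.92
Vision plan: $95.53
Total deductions = $33.68 + $38.49 + $1.92 + $95.53 = $169.62
Net pay = $1,924.46 − $169.62 = $1,754.84

$1,754.84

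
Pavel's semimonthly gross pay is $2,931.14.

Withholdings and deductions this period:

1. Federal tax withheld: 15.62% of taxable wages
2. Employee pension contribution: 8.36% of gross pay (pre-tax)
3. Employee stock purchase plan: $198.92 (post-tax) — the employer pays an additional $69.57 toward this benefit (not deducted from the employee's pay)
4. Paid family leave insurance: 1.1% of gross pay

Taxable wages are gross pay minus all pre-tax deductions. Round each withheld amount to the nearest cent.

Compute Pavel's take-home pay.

$2,035.37

Employee pension contribution: $2,931.14 × 0.0836 = $245.04
Taxable wages = $2,931.14 − $245.04 = $2,686.10
Federal tax withheld: $2,686.10 × 0.1562 = $419.57
Paid family leave insurance: $2,931.14 × 0.011 = $32.24
Employee stock purchase plan: $198.92
(Employer's $69.57 toward employee stock purchase plan is not withheld from the employee.)
Total deductions = $245.04 + $419.57 + $32.24 + $198.92 = $895.77
Net pay = $2,931.14 − $895.77 = $2,035.37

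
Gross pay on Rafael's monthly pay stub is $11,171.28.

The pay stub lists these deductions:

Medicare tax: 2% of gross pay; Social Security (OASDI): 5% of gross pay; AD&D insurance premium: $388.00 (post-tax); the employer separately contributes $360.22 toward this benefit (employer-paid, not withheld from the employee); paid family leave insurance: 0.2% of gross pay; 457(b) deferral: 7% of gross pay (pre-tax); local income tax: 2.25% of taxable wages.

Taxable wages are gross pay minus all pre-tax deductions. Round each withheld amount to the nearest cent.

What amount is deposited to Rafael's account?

457(b) deferral: $11,171.28 × 0.07 = $781.99
Taxable wages = $11,171.28 − $781.99 = $10,389.29
Local income tax: $10,389.29 × 0.0225 = $233.76
Social Security (OASDI): $11,171.28 × 0.05 = $558.56
Paid family leave insurance: $11,171.28 × 0.002 = $22.34
Medicare tax: $11,171.28 × 0.02 = $223.43
AD&D insurance premium: $388.00
(Employer's $360.22 toward AD&D insurance premium is not withheld from the employee.)
Total deductions = $781.99 + $233.76 + $558.56 + $22.34 + $223.43 + $388.00 = $2,208.08
Net pay = $11,171.28 − $2,208.08 = $8,963.20

$8,963.20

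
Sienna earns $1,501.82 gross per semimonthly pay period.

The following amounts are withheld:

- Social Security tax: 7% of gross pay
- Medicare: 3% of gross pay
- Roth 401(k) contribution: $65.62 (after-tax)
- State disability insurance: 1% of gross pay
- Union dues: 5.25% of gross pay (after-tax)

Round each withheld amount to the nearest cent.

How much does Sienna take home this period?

$1,192.15

Medicare: $1,501.82 × 0.03 = $45.05
Social Security tax: $1,501.82 × 0.07 = $105.13
State disability insurance: $1,501.82 × 0.01 = $15.02
Roth 401(k) contribution: $65.62
Union dues: $1,501.82 × 0.0525 = $78.85
Total deductions = $45.05 + $105.13 + $15.02 + $65.62 + $78.85 = $309.67
Net pay = $1,501.82 − $309.67 = $1,192.15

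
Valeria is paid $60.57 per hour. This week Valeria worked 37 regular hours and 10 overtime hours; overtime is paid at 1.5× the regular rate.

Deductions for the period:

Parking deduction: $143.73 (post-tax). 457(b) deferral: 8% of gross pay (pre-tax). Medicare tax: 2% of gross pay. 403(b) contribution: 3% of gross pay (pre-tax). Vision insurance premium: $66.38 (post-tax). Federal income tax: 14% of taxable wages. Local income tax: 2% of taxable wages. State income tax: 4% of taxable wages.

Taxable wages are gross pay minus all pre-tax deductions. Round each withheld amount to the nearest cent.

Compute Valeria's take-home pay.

Regular pay: 37 × $60.57 = $2,241.09
Overtime pay: 10 × $60.57 × 1.5 = $908.55
Gross pay = $2,241.09 + $908.55 = $3,149.64
457(b) deferral: $3,149.64 × 0.08 = $251.97
403(b) contribution: $3,149.64 × 0.03 = $94.49
Pre-tax total = $251.97 + $94.49 = $346.46
Taxable wages = $3,149.64 − $346.46 = $2,803.18
State income tax: $2,803.18 × 0.04 = $112.13
Local income tax: $2,803.18 × 0.02 = $56.06
Federal income tax: $2,803.18 × 0.14 = $392.45
Medicare tax: $3,149.64 × 0.02 = $62.99
Vision insurance premium: $66.38
Parking deduction: $143.73
Total deductions = $251.97 + $94.49 + $112.13 + $56.06 + $392.45 + $62.99 + $66.38 + $143.73 = $1,180.20
Net pay = $3,149.64 − $1,180.20 = $1,969.44

$1,969.44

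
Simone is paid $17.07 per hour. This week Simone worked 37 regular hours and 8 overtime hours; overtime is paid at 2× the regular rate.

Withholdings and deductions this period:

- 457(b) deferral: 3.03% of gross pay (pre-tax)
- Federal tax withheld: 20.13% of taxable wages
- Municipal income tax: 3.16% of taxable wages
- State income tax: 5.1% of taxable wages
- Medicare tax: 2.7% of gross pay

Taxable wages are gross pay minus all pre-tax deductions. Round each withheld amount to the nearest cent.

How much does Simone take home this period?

Regular pay: 37 × $17.07 = $631.59
Overtime pay: 8 × $17.07 × 2 = $273.12
Gross pay = $631.59 + $273.12 = $904.71
457(b) deferral: $904.71 × 0.0303 = $27.41
Taxable wages = $904.71 − $27.41 = $877.30
Federal tax withheld: $877.30 × 0.2013 = $176.60
Municipal income tax: $877.30 × 0.0316 = $27.72
State income tax: $877.30 × 0.051 = $44.74
Medicare tax: $904.71 × 0.027 = $24.43
Total deductions = $27.41 + $176.60 + $27.72 + $44.74 + $24.43 = $300.90
Net pay = $904.71 − $300.90 = $603.81

$603.81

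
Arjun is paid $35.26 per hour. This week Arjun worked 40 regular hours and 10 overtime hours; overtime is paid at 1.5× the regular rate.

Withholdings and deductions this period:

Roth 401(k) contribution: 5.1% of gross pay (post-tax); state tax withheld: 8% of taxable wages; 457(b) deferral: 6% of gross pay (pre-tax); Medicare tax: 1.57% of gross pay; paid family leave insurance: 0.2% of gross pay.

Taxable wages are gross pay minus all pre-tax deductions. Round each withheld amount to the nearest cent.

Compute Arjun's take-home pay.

$1,543.87

Regular pay: 40 × $35.26 = $1,410.40
Overtime pay: 10 × $35.26 × 1.5 = $528.90
Gross pay = $1,410.40 + $528.90 = $1,939.30
457(b) deferral: $1,939.30 × 0.06 = $116.36
Taxable wages = $1,939.30 − $116.36 = $1,822.94
State tax withheld: $1,822.94 × 0.08 = $145.84
Medicare tax: $1,939.30 × 0.0157 = $30.45
Paid family leave insurance: $1,939.30 × 0.002 = $3.88
Roth 401(k) contribution: $1,939.30 × 0.051 = $98.90
Total deductions = $116.36 + $145.84 + $30.45 + $3.88 + $98.90 = $395.43
Net pay = $1,939.30 − $395.43 = $1,543.87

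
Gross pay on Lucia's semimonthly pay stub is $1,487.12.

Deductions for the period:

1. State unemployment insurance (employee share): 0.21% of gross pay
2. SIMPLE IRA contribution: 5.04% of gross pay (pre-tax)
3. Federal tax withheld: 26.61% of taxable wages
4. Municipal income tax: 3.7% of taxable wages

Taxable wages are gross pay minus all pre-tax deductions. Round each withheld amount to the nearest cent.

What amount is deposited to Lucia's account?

$981.02

SIMPLE IRA contribution: $1,487.12 × 0.0504 = $74.95
Taxable wages = $1,487.12 − $74.95 = $1,412.17
Federal tax withheld: $1,412.17 × 0.2661 = $375.78
Municipal income tax: $1,412.17 × 0.037 = $52.25
State unemployment insurance (employee share): $1,487.12 × 0.0021 = $3.12
Total deductions = $74.95 + $375.78 + $52.25 + $3.12 = $506.10
Net pay = $1,487.12 − $506.10 = $981.02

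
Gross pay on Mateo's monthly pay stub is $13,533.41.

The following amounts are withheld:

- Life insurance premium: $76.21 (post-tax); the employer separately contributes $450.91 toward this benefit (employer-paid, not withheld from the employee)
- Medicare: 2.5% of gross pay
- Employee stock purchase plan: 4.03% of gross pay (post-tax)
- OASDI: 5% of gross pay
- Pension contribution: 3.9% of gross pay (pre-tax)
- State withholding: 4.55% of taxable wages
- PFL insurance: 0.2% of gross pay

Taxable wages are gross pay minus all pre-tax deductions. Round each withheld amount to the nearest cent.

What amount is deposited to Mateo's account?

$10,750.16

Pension contribution: $13,533.41 × 0.039 = $527.80
Taxable wages = $13,533.41 − $527.80 = $13,005.61
State withholding: $13,005.61 × 0.0455 = $591.76
OASDI: $13,533.41 × 0.05 = $676.67
PFL insurance: $13,533.41 × 0.002 = $27.07
Medicare: $13,533.41 × 0.025 = $338.34
Employee stock purchase plan: $13,533.41 × 0.0403 = $545.40
Life insurance premium: $76.21
(Employer's $450.91 toward life insurance premium is not withheld from the employee.)
Total deductions = $527.80 + $591.76 + $676.67 + $27.07 + $338.34 + $545.40 + $76.21 = $2,783.25
Net pay = $13,533.41 − $2,783.25 = $10,750.16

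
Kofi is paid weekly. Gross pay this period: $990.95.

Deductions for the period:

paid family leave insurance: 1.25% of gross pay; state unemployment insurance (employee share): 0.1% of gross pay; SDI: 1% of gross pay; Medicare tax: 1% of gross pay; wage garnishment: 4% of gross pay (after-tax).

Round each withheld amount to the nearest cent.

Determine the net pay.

$918.11

SDI: $990.95 × 0.01 = $9.91
Paid family leave insurance: $990.95 × 0.0125 = $12.39
State unemployment insurance (employee share): $990.95 × 0.001 = $0.99
Medicare tax: $990.95 × 0.01 = $9.91
Wage garnishment: $990.95 × 0.04 = $39.64
Total deductions = $9.91 + $12.39 + $0.99 + $9.91 + $39.64 = $72.84
Net pay = $990.95 − $72.84 = $918.11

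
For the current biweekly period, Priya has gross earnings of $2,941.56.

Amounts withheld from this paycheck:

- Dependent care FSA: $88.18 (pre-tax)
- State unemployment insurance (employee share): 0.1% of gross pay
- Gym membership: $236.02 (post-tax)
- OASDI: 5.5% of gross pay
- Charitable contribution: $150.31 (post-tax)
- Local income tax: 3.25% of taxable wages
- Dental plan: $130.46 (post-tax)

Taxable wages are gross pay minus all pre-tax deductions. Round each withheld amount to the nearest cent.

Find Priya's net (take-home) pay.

$2,079.13

Dependent care FSA: $88.18
Taxable wages = $2,941.56 − $88.18 = $2,853.38
Local income tax: $2,853.38 × 0.0325 = $92.73
State unemployment insurance (employee share): $2,941.56 × 0.001 = $2.94
OASDI: $2,941.56 × 0.055 = $161.79
Dental plan: $130.46
Gym membership: $236.02
Charitable contribution: $150.31
Total deductions = $88.18 + $92.73 + $2.94 + $161.79 + $130.46 + $236.02 + $150.31 = $862.43
Net pay = $2,941.56 − $862.43 = $2,079.13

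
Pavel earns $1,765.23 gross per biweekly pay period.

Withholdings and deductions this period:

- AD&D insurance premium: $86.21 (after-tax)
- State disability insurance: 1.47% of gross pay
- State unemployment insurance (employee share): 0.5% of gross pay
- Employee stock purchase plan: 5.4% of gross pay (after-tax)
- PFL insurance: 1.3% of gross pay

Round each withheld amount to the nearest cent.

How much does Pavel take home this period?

PFL insurance: $1,765.23 × 0.013 = $22.95
State unemployment insurance (employee share): $1,765.23 × 0.005 = $8.83
State disability insurance: $1,765.23 × 0.0147 = $25.95
Employee stock purchase plan: $1,765.23 × 0.054 = $95.32
AD&D insurance premium: $86.21
Total deductions = $22.95 + $8.83 + $25.95 + $95.32 + $86.21 = $239.26
Net pay = $1,765.23 − $239.26 = $1,525.97

$1,525.97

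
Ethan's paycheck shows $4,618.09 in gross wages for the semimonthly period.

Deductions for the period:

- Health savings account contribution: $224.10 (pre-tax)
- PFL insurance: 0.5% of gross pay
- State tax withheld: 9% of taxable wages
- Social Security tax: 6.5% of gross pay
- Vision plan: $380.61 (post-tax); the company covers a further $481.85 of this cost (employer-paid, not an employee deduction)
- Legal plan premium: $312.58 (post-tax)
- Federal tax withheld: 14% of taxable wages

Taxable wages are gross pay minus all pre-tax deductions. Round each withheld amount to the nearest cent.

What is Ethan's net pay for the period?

$2,366.91

Health savings account contribution: $224.10
Taxable wages = $4,618.09 − $224.10 = $4,393.99
State tax withheld: $4,393.99 × 0.09 = $395.46
Federal tax withheld: $4,393.99 × 0.14 = $615.16
Social Security tax: $4,618.09 × 0.065 = $300.18
PFL insurance: $4,618.09 × 0.005 = $23.09
Legal plan premium: $312.58
Vision plan: $380.61
(Employer's $481.85 toward vision plan is not withheld from the employee.)
Total deductions = $224.10 + $395.46 + $615.16 + $300.18 + $23.09 + $312.58 + $380.61 = $2,251.18
Net pay = $4,618.09 − $2,251.18 = $2,366.91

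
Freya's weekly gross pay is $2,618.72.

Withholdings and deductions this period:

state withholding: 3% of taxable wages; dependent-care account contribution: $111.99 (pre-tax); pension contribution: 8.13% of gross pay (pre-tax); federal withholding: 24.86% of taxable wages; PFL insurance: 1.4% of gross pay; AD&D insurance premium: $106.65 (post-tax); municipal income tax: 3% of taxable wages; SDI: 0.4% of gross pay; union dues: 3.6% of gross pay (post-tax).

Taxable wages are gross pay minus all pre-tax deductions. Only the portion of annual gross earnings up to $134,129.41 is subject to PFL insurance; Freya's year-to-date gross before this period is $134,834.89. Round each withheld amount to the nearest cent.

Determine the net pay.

Pension contribution: $2,618.72 × 0.0813 = $212.90
Dependent-care account contribution: $111.99
Pre-tax total = $212.90 + $111.99 = $324.89
Taxable wages = $2,618.72 − $324.89 = $2,293.83
State withholding: $2,293.83 × 0.03 = $68.81
Municipal income tax: $2,293.83 × 0.03 = $68.81
Federal withholding: $2,293.83 × 0.2486 = $570.25
SDI: $2,618.72 × 0.004 = $10.47
PFL insurance: annual cap $134,129.41 already reached (YTD $134,834.89), so $0.00
Union dues: $2,618.72 × 0.036 = $94.27
AD&D insurance premium: $106.65
Total deductions = $212.90 + $111.99 + $68.81 + $68.81 + $570.25 + $10.47 + $0.00 + $94.27 + $106.65 = $1,244.15
Net pay = $2,618.72 − $1,244.15 = $1,374.57

$1,374.57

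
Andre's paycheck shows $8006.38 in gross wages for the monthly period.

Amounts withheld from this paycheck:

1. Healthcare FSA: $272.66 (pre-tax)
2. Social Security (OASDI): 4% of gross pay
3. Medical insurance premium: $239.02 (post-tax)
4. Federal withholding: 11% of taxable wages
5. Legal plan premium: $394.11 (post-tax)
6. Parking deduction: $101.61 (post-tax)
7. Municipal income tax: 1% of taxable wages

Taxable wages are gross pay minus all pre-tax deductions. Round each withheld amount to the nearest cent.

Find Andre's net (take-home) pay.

$5750.67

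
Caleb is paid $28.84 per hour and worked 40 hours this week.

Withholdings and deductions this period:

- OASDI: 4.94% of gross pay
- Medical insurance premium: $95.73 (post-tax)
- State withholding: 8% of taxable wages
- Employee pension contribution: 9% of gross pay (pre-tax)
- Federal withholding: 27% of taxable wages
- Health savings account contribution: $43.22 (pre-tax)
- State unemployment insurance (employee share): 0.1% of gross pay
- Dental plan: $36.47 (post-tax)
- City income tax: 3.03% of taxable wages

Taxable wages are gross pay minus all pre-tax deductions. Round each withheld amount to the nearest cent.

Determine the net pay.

$433.43

Gross pay: 40 × $28.84 = $1,153.60
Employee pension contribution: $1,153.60 × 0.09 = $103.82
Health savings account contribution: $43.22
Pre-tax total = $103.82 + $43.22 = $147.04
Taxable wages = $1,153.60 − $147.04 = $1,006.56
Federal withholding: $1,006.56 × 0.27 = $271.77
City income tax: $1,006.56 × 0.0303 = $30.50
State withholding: $1,006.56 × 0.08 = $80.52
State unemployment insurance (employee share): $1,153.60 × 0.001 = $1.15
OASDI: $1,153.60 × 0.0494 = $56.99
Medical insurance premium: $95.73
Dental plan: $36.47
Total deductions = $103.82 + $43.22 + $271.77 + $30.50 + $80.52 + $1.15 + $56.99 + $95.73 + $36.47 = $720.17
Net pay = $1,153.60 − $720.17 = $433.43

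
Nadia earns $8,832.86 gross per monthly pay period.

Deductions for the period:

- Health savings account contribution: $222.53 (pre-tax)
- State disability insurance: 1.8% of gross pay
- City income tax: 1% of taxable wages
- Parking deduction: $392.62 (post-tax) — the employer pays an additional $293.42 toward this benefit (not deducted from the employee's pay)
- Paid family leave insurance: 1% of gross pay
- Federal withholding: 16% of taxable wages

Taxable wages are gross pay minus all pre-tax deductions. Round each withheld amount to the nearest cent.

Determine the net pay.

Health savings account contribution: $222.53
Taxable wages = $8,832.86 − $222.53 = $8,610.33
City income tax: $8,610.33 × 0.01 = $86.10
Federal withholding: $8,610.33 × 0.16 = $1,377.65
State disability insurance: $8,832.86 × 0.018 = $158.99
Paid family leave insurance: $8,832.86 × 0.01 = $88.33
Parking deduction: $392.62
(Employer's $293.42 toward parking deduction is not withheld from the employee.)
Total deductions = $222.53 + $86.10 + $1,377.65 + $158.99 + $88.33 + $392.62 = $2,326.22
Net pay = $8,832.86 − $2,326.22 = $6,506.64

$6,506.64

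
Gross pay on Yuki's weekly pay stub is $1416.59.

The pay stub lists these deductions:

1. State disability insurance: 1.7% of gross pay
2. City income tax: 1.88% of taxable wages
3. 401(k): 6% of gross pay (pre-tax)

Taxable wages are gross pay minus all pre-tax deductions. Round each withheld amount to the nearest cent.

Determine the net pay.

$1282.48

401(k): $1416.59 × 0.06 = $85.00
Taxable wages = $1416.59 − $85.00 = $1331.59
City income tax: $1331.59 × 0.0188 = $25.03
State disability insurance: $1416.59 × 0.017 = $24.08
Total deductions = $85.00 + $25.03 + $24.08 = $134.11
Net pay = $1416.59 − $134.11 = $1282.48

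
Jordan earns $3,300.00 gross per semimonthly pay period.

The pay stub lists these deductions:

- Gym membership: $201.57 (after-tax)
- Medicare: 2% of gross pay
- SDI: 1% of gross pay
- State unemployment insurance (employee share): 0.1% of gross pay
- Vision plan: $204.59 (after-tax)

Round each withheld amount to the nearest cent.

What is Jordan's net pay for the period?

$2,791.54

State unemployment insurance (employee share): $3,300.00 × 0.001 = $3.30
SDI: $3,300.00 × 0.01 = $33.00
Medicare: $3,300.00 × 0.02 = $66.00
Vision plan: $204.59
Gym membership: $201.57
Total deductions = $3.30 + $33.00 + $66.00 + $204.59 + $201.57 = $508.46
Net pay = $3,300.00 − $508.46 = $2,791.54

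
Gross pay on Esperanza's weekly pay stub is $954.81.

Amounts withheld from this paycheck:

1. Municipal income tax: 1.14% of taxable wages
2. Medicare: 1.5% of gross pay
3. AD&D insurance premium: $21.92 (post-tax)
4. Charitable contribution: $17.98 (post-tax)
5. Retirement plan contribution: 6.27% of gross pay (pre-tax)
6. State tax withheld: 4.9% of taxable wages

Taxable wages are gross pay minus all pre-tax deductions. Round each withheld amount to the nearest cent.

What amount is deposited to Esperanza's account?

Retirement plan contribution: $954.81 × 0.0627 = $59.87
Taxable wages = $954.81 − $59.87 = $894.94
State tax withheld: $894.94 × 0.049 = $43.85
Municipal income tax: $894.94 × 0.0114 = $10.20
Medicare: $954.81 × 0.015 = $14.32
Charitable contribution: $17.98
AD&D insurance premium: $21.92
Total deductions = $59.87 + $43.85 + $10.20 + $14.32 + $17.98 + $21.92 = $168.14
Net pay = $954.81 − $168.14 = $786.67

$786.67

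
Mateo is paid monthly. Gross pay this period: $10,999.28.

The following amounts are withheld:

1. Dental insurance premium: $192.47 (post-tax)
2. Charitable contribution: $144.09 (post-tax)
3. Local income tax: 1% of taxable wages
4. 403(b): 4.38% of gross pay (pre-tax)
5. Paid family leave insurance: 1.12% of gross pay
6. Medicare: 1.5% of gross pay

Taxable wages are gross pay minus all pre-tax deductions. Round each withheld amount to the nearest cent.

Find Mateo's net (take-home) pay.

$9,787.59

403(b): $10,999.28 × 0.0438 = $481.77
Taxable wages = $10,999.28 − $481.77 = $10,517.51
Local income tax: $10,517.51 × 0.01 = $105.18
Medicare: $10,999.28 × 0.015 = $164.99
Paid family leave insurance: $10,999.28 × 0.0112 = $123.19
Charitable contribution: $144.09
Dental insurance premium: $192.47
Total deductions = $481.77 + $105.18 + $164.99 + $123.19 + $144.09 + $192.47 = $1,211.69
Net pay = $10,999.28 − $1,211.69 = $9,787.59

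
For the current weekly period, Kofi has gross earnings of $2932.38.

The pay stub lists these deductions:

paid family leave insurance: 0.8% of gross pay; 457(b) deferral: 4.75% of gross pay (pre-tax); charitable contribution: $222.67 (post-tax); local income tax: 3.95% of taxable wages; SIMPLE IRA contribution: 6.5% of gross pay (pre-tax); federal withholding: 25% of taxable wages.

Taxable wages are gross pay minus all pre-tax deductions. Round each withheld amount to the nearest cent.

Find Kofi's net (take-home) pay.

457(b) deferral: $2932.38 × 0.0475 = $139.29
SIMPLE IRA contribution: $2932.38 × 0.065 = $190.60
Pre-tax total = $139.29 + $190.60 = $329.89
Taxable wages = $2932.38 − $329.89 = $2602.49
Local income tax: $2602.49 × 0.0395 = $102.80
Federal withholding: $2602.49 × 0.25 = $650.62
Paid family leave insurance: $2932.38 × 0.008 = $23.46
Charitable contribution: $222.67
Total deductions = $139.29 + $190.60 + $102.80 + $650.62 + $23.46 + $222.67 = $1329.44
Net pay = $2932.38 − $1329.44 = $1602.94

$1602.94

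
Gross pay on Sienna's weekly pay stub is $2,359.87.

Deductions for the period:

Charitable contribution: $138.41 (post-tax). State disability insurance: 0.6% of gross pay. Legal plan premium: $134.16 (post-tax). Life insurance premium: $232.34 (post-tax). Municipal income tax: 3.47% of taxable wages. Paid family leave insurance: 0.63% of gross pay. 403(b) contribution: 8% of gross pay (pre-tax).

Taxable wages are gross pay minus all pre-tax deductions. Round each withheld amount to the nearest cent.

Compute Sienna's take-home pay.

403(b) contribution: $2,359.87 × 0.08 = $188.79
Taxable wages = $2,359.87 − $188.79 = $2,171.08
Municipal income tax: $2,171.08 × 0.0347 = $75.34
Paid family leave insurance: $2,359.87 × 0.0063 = $14.87
State disability insurance: $2,359.87 × 0.006 = $14.16
Life insurance premium: $232.34
Legal plan premium: $134.16
Charitable contribution: $138.41
Total deductions = $188.79 + $75.34 + $14.87 + $14.16 + $232.34 + $134.16 + $138.41 = $798.07
Net pay = $2,359.87 − $798.07 = $1,561.80

$1,561.80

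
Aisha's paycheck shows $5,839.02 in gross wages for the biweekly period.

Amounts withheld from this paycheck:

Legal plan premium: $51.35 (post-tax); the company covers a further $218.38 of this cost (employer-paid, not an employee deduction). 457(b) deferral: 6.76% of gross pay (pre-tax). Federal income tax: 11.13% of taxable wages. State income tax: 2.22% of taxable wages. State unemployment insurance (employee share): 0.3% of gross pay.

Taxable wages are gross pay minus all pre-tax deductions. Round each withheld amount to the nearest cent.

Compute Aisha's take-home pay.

$4,648.62

457(b) deferral: $5,839.02 × 0.0676 = $394.72
Taxable wages = $5,839.02 − $394.72 = $5,444.30
Federal income tax: $5,444.30 × 0.1113 = $605.95
State income tax: $5,444.30 × 0.0222 = $120.86
State unemployment insurance (employee share): $5,839.02 × 0.003 = $17.52
Legal plan premium: $51.35
(Employer's $218.38 toward legal plan premium is not withheld from the employee.)
Total deductions = $394.72 + $605.95 + $120.86 + $17.52 + $51.35 = $1,190.40
Net pay = $5,839.02 − $1,190.40 = $4,648.62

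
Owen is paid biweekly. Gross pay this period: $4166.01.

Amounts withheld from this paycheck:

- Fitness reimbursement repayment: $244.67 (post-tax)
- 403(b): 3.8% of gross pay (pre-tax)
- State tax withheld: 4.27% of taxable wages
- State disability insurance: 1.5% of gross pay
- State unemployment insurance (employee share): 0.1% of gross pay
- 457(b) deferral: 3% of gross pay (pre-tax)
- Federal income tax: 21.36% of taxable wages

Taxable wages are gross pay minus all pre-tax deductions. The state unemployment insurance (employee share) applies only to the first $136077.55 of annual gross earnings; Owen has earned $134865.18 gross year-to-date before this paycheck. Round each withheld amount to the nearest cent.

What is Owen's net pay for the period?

$2579.21

403(b): $4166.01 × 0.038 = $158.31
457(b) deferral: $4166.01 × 0.03 = $124.98
Pre-tax total = $158.31 + $124.98 = $283.29
Taxable wages = $4166.01 − $283.29 = $3882.72
State tax withheld: $3882.72 × 0.0427 = $165.79
Federal income tax: $3882.72 × 0.2136 = $829.35
State unemployment insurance (employee share): only $136077.55 − $134865.18 = $1212.37 of this check is subject → $1212.37 × 0.001 = $1.21
State disability insurance: $4166.01 × 0.015 = $62.49
Fitness reimbursement repayment: $244.67
Total deductions = $158.31 + $124.98 + $165.79 + $829.35 + $1.21 + $62.49 + $244.67 = $1586.80
Net pay = $4166.01 − $1586.80 = $2579.21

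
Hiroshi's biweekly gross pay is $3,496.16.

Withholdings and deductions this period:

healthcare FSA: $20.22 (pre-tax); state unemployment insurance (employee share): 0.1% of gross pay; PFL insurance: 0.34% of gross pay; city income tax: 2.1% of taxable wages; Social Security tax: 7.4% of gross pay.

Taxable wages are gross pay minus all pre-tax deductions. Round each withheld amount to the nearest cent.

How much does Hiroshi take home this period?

$3,128.84

Healthcare FSA: $20.22
Taxable wages = $3,496.16 − $20.22 = $3,475.94
City income tax: $3,475.94 × 0.021 = $72.99
Social Security tax: $3,496.16 × 0.074 = $258.72
State unemployment insurance (employee share): $3,496.16 × 0.001 = $3.50
PFL insurance: $3,496.16 × 0.0034 = $11.89
Total deductions = $20.22 + $72.99 + $258.72 + $3.50 + $11.89 = $367.32
Net pay = $3,496.16 − $367.32 = $3,128.84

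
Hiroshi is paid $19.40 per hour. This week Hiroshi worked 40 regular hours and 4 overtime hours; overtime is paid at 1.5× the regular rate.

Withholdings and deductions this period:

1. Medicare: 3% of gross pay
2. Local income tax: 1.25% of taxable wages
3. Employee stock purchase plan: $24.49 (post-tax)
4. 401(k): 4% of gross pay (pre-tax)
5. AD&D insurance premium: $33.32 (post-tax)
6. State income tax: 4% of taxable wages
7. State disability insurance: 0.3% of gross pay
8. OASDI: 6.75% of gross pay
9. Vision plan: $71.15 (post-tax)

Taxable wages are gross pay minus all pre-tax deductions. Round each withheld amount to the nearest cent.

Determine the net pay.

Regular pay: 40 × $19.40 = $776.00
Overtime pay: 4 × $19.40 × 1.5 = $116.40
Gross pay = $776.00 + $116.40 = $892.40
401(k): $892.40 × 0.04 = $35.70
Taxable wages = $892.40 − $35.70 = $856.70
State income tax: $856.70 × 0.04 = $34.27
Local income tax: $856.70 × 0.0125 = $10.71
OASDI: $892.40 × 0.0675 = $60.24
State disability insurance: $892.40 × 0.003 = $2.68
Medicare: $892.40 × 0.03 = $26.77
AD&D insurance premium: $33.32
Employee stock purchase plan: $24.49
Vision plan: $71.15
Total deductions = $35.70 + $34.27 + $10.71 + $60.24 + $2.68 + $26.77 + $33.32 + $24.49 + $71.15 = $299.33
Net pay = $892.40 − $299.33 = $593.07

$593.07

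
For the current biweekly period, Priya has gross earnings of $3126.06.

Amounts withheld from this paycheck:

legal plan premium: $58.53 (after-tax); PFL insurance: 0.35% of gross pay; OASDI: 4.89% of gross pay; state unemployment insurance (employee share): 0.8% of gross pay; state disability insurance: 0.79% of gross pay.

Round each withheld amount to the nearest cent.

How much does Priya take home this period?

$2854.02

OASDI: $3126.06 × 0.0489 = $152.86
PFL insurance: $3126.06 × 0.0035 = $10.94
State unemployment insurance (employee share): $3126.06 × 0.008 = $25.01
State disability insurance: $3126.06 × 0.0079 = $24.70
Legal plan premium: $58.53
Total deductions = $152.86 + $10.94 + $25.01 + $24.70 + $58.53 = $272.04
Net pay = $3126.06 − $272.04 = $2854.02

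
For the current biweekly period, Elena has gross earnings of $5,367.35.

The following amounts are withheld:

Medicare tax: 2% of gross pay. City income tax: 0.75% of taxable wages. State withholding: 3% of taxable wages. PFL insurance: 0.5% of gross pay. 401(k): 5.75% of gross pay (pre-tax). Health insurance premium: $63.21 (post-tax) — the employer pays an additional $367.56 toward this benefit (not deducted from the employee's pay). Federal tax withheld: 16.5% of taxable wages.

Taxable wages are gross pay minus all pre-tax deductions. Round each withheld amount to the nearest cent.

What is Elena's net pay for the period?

$3,836.94

401(k): $5,367.35 × 0.0575 = $308.62
Taxable wages = $5,367.35 − $308.62 = $5,058.73
Federal tax withheld: $5,058.73 × 0.165 = $834.69
State withholding: $5,058.73 × 0.03 = $151.76
City income tax: $5,058.73 × 0.0075 = $37.94
Medicare tax: $5,367.35 × 0.02 = $107.35
PFL insurance: $5,367.35 × 0.005 = $26.84
Health insurance premium: $63.21
(Employer's $367.56 toward health insurance premium is not withheld from the employee.)
Total deductions = $308.62 + $834.69 + $151.76 + $37.94 + $107.35 + $26.84 + $63.21 = $1,530.41
Net pay = $5,367.35 − $1,530.41 = $3,836.94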